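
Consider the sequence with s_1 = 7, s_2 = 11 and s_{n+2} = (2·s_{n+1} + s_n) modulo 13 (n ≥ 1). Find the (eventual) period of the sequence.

Computing terms: s_1 = 7,  s_2 = 11,  s_3 = 3,  s_4 = 4,  s_5 = 11,  s_6 = 0,  s_7 = 11,  s_8 = 9,  s_9 = 3,  s_{10} = 2,  s_{11} = 7,  s_{12} = 3,  s_{13} = 0,  s_{14} = 3,  s_{15} = 6,  s_{16} = 2,  s_{17} = 10,  s_{18} = 9,  s_{19} = 2,  s_{20} = 0,  s_{21} = 2,  s_{22} = 4,  s_{23} = 10,  s_{24} = 11,  s_{25} = 6,  s_{26} = 10,  s_{27} = 0,  s_{28} = 10,  s_{29} = 7,  s_{30} = 11.
The sequence repeats with period 28.

28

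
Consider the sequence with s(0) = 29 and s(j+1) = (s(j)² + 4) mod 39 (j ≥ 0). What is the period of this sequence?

6

s(0) = 29, s(1) = 26, s(2) = 17, s(3) = 20, s(4) = 14, s(5) = 5, s(6) = 29.
The sequence repeats with period 6.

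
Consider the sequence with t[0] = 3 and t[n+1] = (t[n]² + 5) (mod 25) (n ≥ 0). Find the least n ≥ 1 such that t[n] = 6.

3

Listing terms: t[0] = 3,  t[1] = 14,  t[2] = 1,  t[3] = 6,  t[4] = 16,  t[5] = 11,  t[6] = 1.
Since t[6] = t[2] = 1, the sequence is eventually periodic: after a pre-period of length 2 it cycles with period 4.
The value 6 first appears (with n ≥ 1) at t[3].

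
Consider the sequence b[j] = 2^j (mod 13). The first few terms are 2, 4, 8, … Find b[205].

Computing terms: b[1] = 2, b[2] = 4, b[3] = 8, b[4] = 3, b[5] = 6, b[6] = 12, b[7] = 11, b[8] = 9, b[9] = 5, b[10] = 10, b[11] = 7, b[12] = 1, b[13] = 2.
Since b[13] = b[1] = 2, the sequence is periodic with period 12.
(205 - 1) mod 12 = 0, so b[205] = b[1] = 2.

2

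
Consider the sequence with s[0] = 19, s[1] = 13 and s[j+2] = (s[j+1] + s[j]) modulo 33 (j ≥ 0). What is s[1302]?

Computing terms: s[0] = 19, s[1] = 13, s[2] = 32, s[3] = 12, s[4] = 11, s[5] = 23, s[6] = 1, s[7] = 24, s[8] = 25, s[9] = 16, s[10] = 8, s[11] = 24, s[12] = 32, s[13] = 23, s[14] = 22, s[15] = 12, s[16] = 1, s[17] = 13, s[18] = 14, s[19] = 27, s[20] = 8, s[21] = 2, s[22] = 10, s[23] = 12, s[24] = 22, s[25] = 1, s[26] = 23, s[27] = 24, s[28] = 14, s[29] = 5, s[30] = 19, s[31] = 24, s[32] = 10, s[33] = 1, s[34] = 11, s[35] = 12, s[36] = 23, s[37] = 2, s[38] = 25, s[39] = 27, s[40] = 19, s[41] = 13.
Since (s[40], s[41]) = (s[0], s[1]) = (19, 13) (two consecutive terms determine the rest), the sequence is periodic with period 40.
So s[1302] = s[0 + ((1302-0) mod 40)] = s[22] = 10.

10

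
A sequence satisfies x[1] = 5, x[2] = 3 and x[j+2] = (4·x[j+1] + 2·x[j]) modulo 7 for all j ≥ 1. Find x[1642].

1

Listing terms: x[1] = 5,  x[2] = 3,  x[3] = 1,  x[4] = 3,  x[5] = 0,  x[6] = 6,  x[7] = 3,  x[8] = 3,  x[9] = 4,  x[10] = 1,  x[11] = 5,  x[12] = 1,  x[13] = 0,  x[14] = 2,  x[15] = 1,  x[16] = 1,  x[17] = 6,  x[18] = 5,  x[19] = 4,  x[20] = 5,  x[21] = 0,  x[22] = 3,  x[23] = 5,  x[24] = 5,  x[25] = 2,  x[26] = 4,  x[27] = 6,  x[28] = 4,  x[29] = 0,  x[30] = 1,  x[31] = 4,  x[32] = 4,  x[33] = 3,  x[34] = 6,  x[35] = 2,  x[36] = 6,  x[37] = 0,  x[38] = 5,  x[39] = 6,  x[40] = 6,  x[41] = 1,  x[42] = 2,  x[43] = 3,  x[44] = 2,  x[45] = 0,  x[46] = 4,  x[47] = 2,  x[48] = 2,  x[49] = 5,  x[50] = 3.
Since (x[49], x[50]) = (x[1], x[2]) = (5, 3) (two consecutive terms determine the rest), the sequence is periodic with period 48.
So x[1642] = x[1 + ((1642-1) mod 48)] = x[10] = 1.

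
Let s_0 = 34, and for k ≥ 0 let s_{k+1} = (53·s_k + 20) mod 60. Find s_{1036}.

34

Listing terms: s_0 = 34,  s_1 = 22,  s_2 = 46,  s_3 = 58,  s_4 = 34.
Since s_4 = s_0 = 34, the sequence is periodic with period 4.
(1036 - 0) mod 4 = 0, so s_{1036} = s_0 = 34.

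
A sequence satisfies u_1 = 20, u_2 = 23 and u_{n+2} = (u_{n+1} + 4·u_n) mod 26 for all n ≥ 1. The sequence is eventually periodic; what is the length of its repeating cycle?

Listing terms: u_1 = 20,  u_2 = 23,  u_3 = 25,  u_4 = 13,  u_5 = 9,  u_6 = 9,  u_7 = 19,  u_8 = 3,  u_9 = 1,  u_{10} = 13,  u_{11} = 17,  u_{12} = 17,  u_{13} = 7,  u_{14} = 23,  u_{15} = 25.
Since (u_{14}, u_{15}) = (u_2, u_3) = (23, 25) (two consecutive terms determine the rest), the sequence is eventually periodic: after a pre-period of length 1 it cycles with period 12.

12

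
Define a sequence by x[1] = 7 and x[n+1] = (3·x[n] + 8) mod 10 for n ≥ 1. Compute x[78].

9

Listing terms: x[1] = 7,  x[2] = 9,  x[3] = 5,  x[4] = 3,  x[5] = 7.
Since x[5] = x[1] = 7, the sequence is periodic with period 4.
(78 - 1) mod 4 = 1, so x[78] = x[2] = 9.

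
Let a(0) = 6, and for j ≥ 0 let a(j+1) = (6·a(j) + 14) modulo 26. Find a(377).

Computing terms: a(0) = 6; a(1) = 24; a(2) = 2; a(3) = 0; a(4) = 14; a(5) = 20; a(6) = 4; a(7) = 12; a(8) = 8; a(9) = 10; a(10) = 22; a(11) = 16; a(12) = 6.
Since a(12) = a(0) = 6, the sequence is periodic with period 12.
So a(377) = a(0 + ((377-0) mod 12)) = a(5) = 20.

20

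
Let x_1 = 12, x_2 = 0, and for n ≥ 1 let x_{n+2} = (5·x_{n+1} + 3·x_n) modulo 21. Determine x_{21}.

15

Computing terms: x_1 = 12; x_2 = 0; x_3 = 15; x_4 = 12; x_5 = 0.
The sequence repeats with period 3.
So x_{21} = x_{1 + ((21-1) mod 3)} = x_3 = 15.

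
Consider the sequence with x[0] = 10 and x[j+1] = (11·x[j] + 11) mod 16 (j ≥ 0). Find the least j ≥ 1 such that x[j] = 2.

Computing terms: x[0] = 10; x[1] = 9; x[2] = 14; x[3] = 5; x[4] = 2; x[5] = 1; x[6] = 6; x[7] = 13; x[8] = 10.
The sequence repeats with period 8.
The value 2 first appears (with j ≥ 1) at x[4].

4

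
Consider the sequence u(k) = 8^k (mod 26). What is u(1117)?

8

Computing terms: u(1) = 8; u(2) = 12; u(3) = 18; u(4) = 14; u(5) = 8.
Since u(5) = u(1) = 8, the sequence is periodic with period 4.
(1117 - 1) mod 4 = 0, so u(1117) = u(1) = 8.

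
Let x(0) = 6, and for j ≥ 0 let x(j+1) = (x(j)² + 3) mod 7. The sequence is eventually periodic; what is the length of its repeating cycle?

Listing terms: x(0) = 6,  x(1) = 4,  x(2) = 5,  x(3) = 0,  x(4) = 3,  x(5) = 5.
Since x(5) = x(2) = 5, the sequence is eventually periodic: after a pre-period of length 2 it cycles with period 3.

3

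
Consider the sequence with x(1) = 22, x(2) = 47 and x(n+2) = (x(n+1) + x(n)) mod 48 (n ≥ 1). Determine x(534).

Computing terms: x(1) = 22,  x(2) = 47,  x(3) = 21,  x(4) = 20,  x(5) = 41,  x(6) = 13,  x(7) = 6,  x(8) = 19,  x(9) = 25,  x(10) = 44,  x(11) = 21,  x(12) = 17,  x(13) = 38,  x(14) = 7,  x(15) = 45,  x(16) = 4,  x(17) = 1,  x(18) = 5,  x(19) = 6,  x(20) = 11,  x(21) = 17,  x(22) = 28,  x(23) = 45,  x(24) = 25,  x(25) = 22,  x(26) = 47.
Since (x(25), x(26)) = (x(1), x(2)) = (22, 47) (two consecutive terms determine the rest), the sequence is periodic with period 24.
So x(534) = x(1 + ((534-1) mod 24)) = x(6) = 13.

13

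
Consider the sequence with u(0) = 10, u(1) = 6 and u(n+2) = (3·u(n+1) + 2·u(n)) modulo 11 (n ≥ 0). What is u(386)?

9

Computing terms: u(0) = 10,  u(1) = 6,  u(2) = 5,  u(3) = 5,  u(4) = 3,  u(5) = 8,  u(6) = 8,  u(7) = 7,  u(8) = 4,  u(9) = 4,  u(10) = 9,  u(11) = 2,  u(12) = 2,  u(13) = 10,  u(14) = 1,  u(15) = 1,  u(16) = 5,  u(17) = 6,  u(18) = 6,  u(19) = 8,  u(20) = 3,  u(21) = 3,  u(22) = 4,  u(23) = 7,  u(24) = 7,  u(25) = 2,  u(26) = 9,  u(27) = 9,  u(28) = 1,  u(29) = 10,  u(30) = 10,  u(31) = 6.
The sequence repeats with period 30.
(386 - 0) mod 30 = 26, so u(386) = u(26) = 9.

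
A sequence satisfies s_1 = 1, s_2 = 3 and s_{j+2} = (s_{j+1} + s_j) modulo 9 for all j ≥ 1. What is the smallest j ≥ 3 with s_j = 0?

6

s_1 = 1; s_2 = 3; s_3 = 4; s_4 = 7; s_5 = 2; s_6 = 0; s_7 = 2; s_8 = 2; s_9 = 4; s_{10} = 6; s_{11} = 1; s_{12} = 7; s_{13} = 8; s_{14} = 6; s_{15} = 5; s_{16} = 2; s_{17} = 7; s_{18} = 0; s_{19} = 7; s_{20} = 7; s_{21} = 5; s_{22} = 3; s_{23} = 8; s_{24} = 2; s_{25} = 1; s_{26} = 3.
Since (s_{25}, s_{26}) = (s_1, s_2) = (1, 3) (two consecutive terms determine the rest), the sequence is periodic with period 24.
The value 0 first appears (with j ≥ 3) at s_6.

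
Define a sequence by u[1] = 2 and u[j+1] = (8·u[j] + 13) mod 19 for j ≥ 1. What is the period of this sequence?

u[1] = 2, u[2] = 10, u[3] = 17, u[4] = 16, u[5] = 8, u[6] = 1, u[7] = 2.
Since u[7] = u[1] = 2, the sequence is periodic with period 6.

6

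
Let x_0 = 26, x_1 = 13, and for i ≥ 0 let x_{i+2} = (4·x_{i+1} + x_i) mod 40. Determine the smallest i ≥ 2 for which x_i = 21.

7

Computing terms: x_0 = 26, x_1 = 13, x_2 = 38, x_3 = 5, x_4 = 18, x_5 = 37, x_6 = 6, x_7 = 21, x_8 = 10, x_9 = 21, x_{10} = 14, x_{11} = 37, x_{12} = 2, x_{13} = 5, x_{14} = 22, x_{15} = 13, x_{16} = 34, x_{17} = 29, x_{18} = 30, x_{19} = 29, x_{20} = 26, x_{21} = 13.
The sequence repeats with period 20.
The value 21 first appears (with i ≥ 2) at x_7.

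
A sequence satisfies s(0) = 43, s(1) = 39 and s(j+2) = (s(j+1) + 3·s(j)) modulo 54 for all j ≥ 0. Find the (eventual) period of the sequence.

3

Computing terms: s(0) = 43,  s(1) = 39,  s(2) = 6,  s(3) = 15,  s(4) = 33,  s(5) = 24,  s(6) = 15,  s(7) = 33.
Since (s(6), s(7)) = (s(3), s(4)) = (15, 33) (two consecutive terms determine the rest), the sequence is eventually periodic: after a pre-period of length 3 it cycles with period 3.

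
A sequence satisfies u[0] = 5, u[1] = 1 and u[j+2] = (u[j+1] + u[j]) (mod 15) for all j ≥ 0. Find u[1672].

14

u[0] = 5,  u[1] = 1,  u[2] = 6,  u[3] = 7,  u[4] = 13,  u[5] = 5,  u[6] = 3,  u[7] = 8,  u[8] = 11,  u[9] = 4,  u[10] = 0,  u[11] = 4,  u[12] = 4,  u[13] = 8,  u[14] = 12,  u[15] = 5,  u[16] = 2,  u[17] = 7,  u[18] = 9,  u[19] = 1,  u[20] = 10,  u[21] = 11,  u[22] = 6,  u[23] = 2,  u[24] = 8,  u[25] = 10,  u[26] = 3,  u[27] = 13,  u[28] = 1,  u[29] = 14,  u[30] = 0,  u[31] = 14,  u[32] = 14,  u[33] = 13,  u[34] = 12,  u[35] = 10,  u[36] = 7,  u[37] = 2,  u[38] = 9,  u[39] = 11,  u[40] = 5,  u[41] = 1.
Since (u[40], u[41]) = (u[0], u[1]) = (5, 1) (two consecutive terms determine the rest), the sequence is periodic with period 40.
(1672 - 0) mod 40 = 32, so u[1672] = u[32] = 14.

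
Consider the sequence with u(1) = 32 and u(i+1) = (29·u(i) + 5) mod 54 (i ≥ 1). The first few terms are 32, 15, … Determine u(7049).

u(1) = 32,  u(2) = 15,  u(3) = 8,  u(4) = 21,  u(5) = 20,  u(6) = 45,  u(7) = 14,  u(8) = 33,  u(9) = 44,  u(10) = 39,  u(11) = 2,  u(12) = 9,  u(13) = 50,  u(14) = 51,  u(15) = 26,  u(16) = 3,  u(17) = 38,  u(18) = 27,  u(19) = 32.
The sequence repeats with period 18.
So u(7049) = u(1 + ((7049-1) mod 18)) = u(11) = 2.

2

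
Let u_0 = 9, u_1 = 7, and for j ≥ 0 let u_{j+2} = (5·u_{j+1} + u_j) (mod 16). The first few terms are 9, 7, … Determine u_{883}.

We have u_0 = 9, u_1 = 7, u_2 = 12, u_3 = 3, u_4 = 11, u_5 = 10, u_6 = 13, u_7 = 11, u_8 = 4, u_9 = 15, u_{10} = 15, u_{11} = 10, u_{12} = 1, u_{13} = 15, u_{14} = 12, u_{15} = 11, u_{16} = 3, u_{17} = 10, u_{18} = 5, u_{19} = 3, u_{20} = 4, u_{21} = 7, u_{22} = 7, u_{23} = 10, u_{24} = 9, u_{25} = 7.
The sequence repeats with period 24.
(883 - 0) mod 24 = 19, so u_{883} = u_{19} = 3.

3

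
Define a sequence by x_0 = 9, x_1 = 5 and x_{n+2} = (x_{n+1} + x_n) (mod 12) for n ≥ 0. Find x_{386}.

Computing terms: x_0 = 9, x_1 = 5, x_2 = 2, x_3 = 7, x_4 = 9, x_5 = 4, x_6 = 1, x_7 = 5, x_8 = 6, x_9 = 11, x_{10} = 5, x_{11} = 4, x_{12} = 9, x_{13} = 1, x_{14} = 10, x_{15} = 11, x_{16} = 9, x_{17} = 8, x_{18} = 5, x_{19} = 1, x_{20} = 6, x_{21} = 7, x_{22} = 1, x_{23} = 8, x_{24} = 9, x_{25} = 5.
The sequence repeats with period 24.
(386 - 0) mod 24 = 2, so x_{386} = x_2 = 2.

2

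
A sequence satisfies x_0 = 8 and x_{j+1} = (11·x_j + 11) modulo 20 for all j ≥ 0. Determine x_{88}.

Computing terms: x_0 = 8, x_1 = 19, x_2 = 0, x_3 = 11, x_4 = 12, x_5 = 3, x_6 = 4, x_7 = 15, x_8 = 16, x_9 = 7, x_{10} = 8.
The sequence repeats with period 10.
(88 - 0) mod 10 = 8, so x_{88} = x_8 = 16.

16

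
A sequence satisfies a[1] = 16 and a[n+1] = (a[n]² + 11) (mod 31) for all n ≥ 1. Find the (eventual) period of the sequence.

Listing terms: a[1] = 16; a[2] = 19; a[3] = 0; a[4] = 11; a[5] = 8; a[6] = 13; a[7] = 25; a[8] = 16.
The sequence repeats with period 7.

7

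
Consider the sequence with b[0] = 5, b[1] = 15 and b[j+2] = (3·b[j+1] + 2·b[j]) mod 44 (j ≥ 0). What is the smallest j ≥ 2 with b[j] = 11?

We have b[0] = 5, b[1] = 15, b[2] = 11, b[3] = 19, b[4] = 35, b[5] = 11, b[6] = 15, b[7] = 23, b[8] = 11, b[9] = 35, b[10] = 39, b[11] = 11, b[12] = 23, b[13] = 3, b[14] = 11, b[15] = 39, b[16] = 7, b[17] = 11, b[18] = 3, b[19] = 31, b[20] = 11, b[21] = 7, b[22] = 43, b[23] = 11, b[24] = 31, b[25] = 27, b[26] = 11, b[27] = 43, b[28] = 19, b[29] = 11, b[30] = 27, b[31] = 15, b[32] = 11.
Since (b[31], b[32]) = (b[1], b[2]) = (15, 11) (two consecutive terms determine the rest), the sequence is eventually periodic: after a pre-period of length 1 it cycles with period 30.
The value 11 first appears (with j ≥ 2) at b[2].

2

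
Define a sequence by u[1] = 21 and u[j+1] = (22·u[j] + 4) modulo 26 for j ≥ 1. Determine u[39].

12

We have u[1] = 21; u[2] = 24; u[3] = 12; u[4] = 8; u[5] = 24.
Since u[5] = u[2] = 24, the sequence is eventually periodic: after a pre-period of length 1 it cycles with period 3.
For j ≥ 2, u[j] depends only on (j - 2) mod 3. (39 - 2) mod 3 = 1, so u[39] = u[3] = 12.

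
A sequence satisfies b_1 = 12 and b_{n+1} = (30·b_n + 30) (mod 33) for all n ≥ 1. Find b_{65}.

9

b_1 = 12,  b_2 = 27,  b_3 = 15,  b_4 = 18,  b_5 = 9,  b_6 = 3,  b_7 = 21,  b_8 = 0,  b_9 = 30,  b_{10} = 6,  b_{11} = 12.
Since b_{11} = b_1 = 12, the sequence is periodic with period 10.
So b_{65} = b_{1 + ((65-1) mod 10)} = b_5 = 9.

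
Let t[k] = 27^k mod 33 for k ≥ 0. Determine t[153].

15

Computing terms: t[0] = 1; t[1] = 27; t[2] = 3; t[3] = 15; t[4] = 9; t[5] = 12; t[6] = 27.
Since t[6] = t[1] = 27, the sequence is eventually periodic: after a pre-period of length 1 it cycles with period 5.
For k ≥ 1, t[k] depends only on (k - 1) mod 5. (153 - 1) mod 5 = 2, so t[153] = t[3] = 15.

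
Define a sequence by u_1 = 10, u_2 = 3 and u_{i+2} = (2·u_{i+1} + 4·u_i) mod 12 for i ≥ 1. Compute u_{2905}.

We have u_1 = 10, u_2 = 3, u_3 = 10, u_4 = 8, u_5 = 8, u_6 = 0, u_7 = 8, u_8 = 4, u_9 = 4, u_{10} = 0, u_{11} = 4, u_{12} = 8, u_{13} = 8.
Since (u_{12}, u_{13}) = (u_4, u_5) = (8, 8) (two consecutive terms determine the rest), the sequence is eventually periodic: after a pre-period of length 3 it cycles with period 8.
For i ≥ 4, u_i depends only on (i - 4) mod 8. (2905 - 4) mod 8 = 5, so u_{2905} = u_9 = 4.

4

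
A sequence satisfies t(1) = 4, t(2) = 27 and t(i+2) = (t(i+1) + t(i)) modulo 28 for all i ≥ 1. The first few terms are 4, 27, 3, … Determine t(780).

19

Listing terms: t(1) = 4, t(2) = 27, t(3) = 3, t(4) = 2, t(5) = 5, t(6) = 7, t(7) = 12, t(8) = 19, t(9) = 3, t(10) = 22, t(11) = 25, t(12) = 19, t(13) = 16, t(14) = 7, t(15) = 23, t(16) = 2, t(17) = 25, t(18) = 27, t(19) = 24, t(20) = 23, t(21) = 19, t(22) = 14, t(23) = 5, t(24) = 19, t(25) = 24, t(26) = 15, t(27) = 11, t(28) = 26, t(29) = 9, t(30) = 7, t(31) = 16, t(32) = 23, t(33) = 11, t(34) = 6, t(35) = 17, t(36) = 23, t(37) = 12, t(38) = 7, t(39) = 19, t(40) = 26, t(41) = 17, t(42) = 15, t(43) = 4, t(44) = 19, t(45) = 23, t(46) = 14, t(47) = 9, t(48) = 23, t(49) = 4, t(50) = 27.
The sequence repeats with period 48.
So t(780) = t(1 + ((780-1) mod 48)) = t(12) = 19.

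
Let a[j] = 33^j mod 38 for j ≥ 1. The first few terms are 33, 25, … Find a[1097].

15

We have a[1] = 33,  a[2] = 25,  a[3] = 27,  a[4] = 17,  a[5] = 29,  a[6] = 7,  a[7] = 3,  a[8] = 23,  a[9] = 37,  a[10] = 5,  a[11] = 13,  a[12] = 11,  a[13] = 21,  a[14] = 9,  a[15] = 31,  a[16] = 35,  a[17] = 15,  a[18] = 1,  a[19] = 33.
The sequence repeats with period 18.
(1097 - 1) mod 18 = 16, so a[1097] = a[17] = 15.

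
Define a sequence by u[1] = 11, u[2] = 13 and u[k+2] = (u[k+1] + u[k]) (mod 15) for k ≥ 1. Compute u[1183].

9

u[1] = 11; u[2] = 13; u[3] = 9; u[4] = 7; u[5] = 1; u[6] = 8; u[7] = 9; u[8] = 2; u[9] = 11; u[10] = 13.
The sequence repeats with period 8.
(1183 - 1) mod 8 = 6, so u[1183] = u[7] = 9.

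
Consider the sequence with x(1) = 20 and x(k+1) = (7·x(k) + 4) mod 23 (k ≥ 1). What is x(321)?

Listing terms: x(1) = 20; x(2) = 6; x(3) = 0; x(4) = 4; x(5) = 9; x(6) = 21; x(7) = 13; x(8) = 3; x(9) = 2; x(10) = 18; x(11) = 15; x(12) = 17; x(13) = 8; x(14) = 14; x(15) = 10; x(16) = 5; x(17) = 16; x(18) = 1; x(19) = 11; x(20) = 12; x(21) = 19; x(22) = 22; x(23) = 20.
Since x(23) = x(1) = 20, the sequence is periodic with period 22.
(321 - 1) mod 22 = 12, so x(321) = x(13) = 8.

8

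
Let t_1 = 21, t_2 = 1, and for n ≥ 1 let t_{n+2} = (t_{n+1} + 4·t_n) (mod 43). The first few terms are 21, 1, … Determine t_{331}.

23

t_1 = 21,  t_2 = 1,  t_3 = 42,  t_4 = 3,  t_5 = 42,  t_6 = 11,  t_7 = 7,  t_8 = 8,  t_9 = 36,  t_{10} = 25,  t_{11} = 40,  t_{12} = 11,  t_{13} = 42,  t_{14} = 0,  t_{15} = 39,  t_{16} = 39,  t_{17} = 23,  t_{18} = 7,  t_{19} = 13,  t_{20} = 41,  t_{21} = 7,  t_{22} = 42,  t_{23} = 27,  t_{24} = 23,  t_{25} = 2,  t_{26} = 8,  t_{27} = 16,  t_{28} = 5,  t_{29} = 26,  t_{30} = 3,  t_{31} = 21,  t_{32} = 33,  t_{33} = 31,  t_{34} = 34,  t_{35} = 29,  t_{36} = 36,  t_{37} = 23,  t_{38} = 38,  t_{39} = 1,  t_{40} = 24,  t_{41} = 28,  t_{42} = 38,  t_{43} = 21,  t_{44} = 1.
The sequence repeats with period 42.
So t_{331} = t_{1 + ((331-1) mod 42)} = t_{37} = 23.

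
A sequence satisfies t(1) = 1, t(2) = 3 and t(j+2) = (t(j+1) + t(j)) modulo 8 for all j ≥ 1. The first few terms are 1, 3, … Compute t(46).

3

Listing terms: t(1) = 1; t(2) = 3; t(3) = 4; t(4) = 7; t(5) = 3; t(6) = 2; t(7) = 5; t(8) = 7; t(9) = 4; t(10) = 3; t(11) = 7; t(12) = 2; t(13) = 1; t(14) = 3.
The sequence repeats with period 12.
(46 - 1) mod 12 = 9, so t(46) = t(10) = 3.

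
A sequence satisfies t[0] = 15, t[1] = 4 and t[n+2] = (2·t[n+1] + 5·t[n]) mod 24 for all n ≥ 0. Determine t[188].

11

Computing terms: t[0] = 15,  t[1] = 4,  t[2] = 11,  t[3] = 18,  t[4] = 19,  t[5] = 8,  t[6] = 15,  t[7] = 22,  t[8] = 23,  t[9] = 12,  t[10] = 19,  t[11] = 2,  t[12] = 3,  t[13] = 16,  t[14] = 23,  t[15] = 6,  t[16] = 7,  t[17] = 20,  t[18] = 3,  t[19] = 10,  t[20] = 11,  t[21] = 0,  t[22] = 7,  t[23] = 14,  t[24] = 15,  t[25] = 4.
Since (t[24], t[25]) = (t[0], t[1]) = (15, 4) (two consecutive terms determine the rest), the sequence is periodic with period 24.
So t[188] = t[0 + ((188-0) mod 24)] = t[20] = 11.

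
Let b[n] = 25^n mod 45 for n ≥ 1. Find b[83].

40

Listing terms: b[1] = 25, b[2] = 40, b[3] = 10, b[4] = 25.
Since b[4] = b[1] = 25, the sequence is periodic with period 3.
So b[83] = b[1 + ((83-1) mod 3)] = b[2] = 40.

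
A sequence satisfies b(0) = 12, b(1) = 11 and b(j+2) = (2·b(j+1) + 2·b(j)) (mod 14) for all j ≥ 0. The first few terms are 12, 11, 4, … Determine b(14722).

8

b(0) = 12, b(1) = 11, b(2) = 4, b(3) = 2, b(4) = 12, b(5) = 0, b(6) = 10, b(7) = 6, b(8) = 4, b(9) = 6, b(10) = 6, b(11) = 10, b(12) = 4, b(13) = 0, b(14) = 8, b(15) = 2, b(16) = 6, b(17) = 2, b(18) = 2, b(19) = 8, b(20) = 6, b(21) = 0, b(22) = 12, b(23) = 10, b(24) = 2, b(25) = 10, b(26) = 10, b(27) = 12, b(28) = 2, b(29) = 0, b(30) = 4, b(31) = 8, b(32) = 10, b(33) = 8, b(34) = 8, b(35) = 4, b(36) = 10, b(37) = 0, b(38) = 6, b(39) = 12, b(40) = 8, b(41) = 12, b(42) = 12, b(43) = 6, b(44) = 8, b(45) = 0, b(46) = 2, b(47) = 4, b(48) = 12, b(49) = 4, b(50) = 4, b(51) = 2.
Since (b(50), b(51)) = (b(2), b(3)) = (4, 2) (two consecutive terms determine the rest), the sequence is eventually periodic: after a pre-period of length 2 it cycles with period 48.
For j ≥ 2, b(j) depends only on (j - 2) mod 48. (14722 - 2) mod 48 = 32, so b(14722) = b(34) = 8.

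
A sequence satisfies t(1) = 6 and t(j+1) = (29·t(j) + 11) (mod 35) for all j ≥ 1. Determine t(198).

t(1) = 6; t(2) = 10; t(3) = 21; t(4) = 25; t(5) = 1; t(6) = 5; t(7) = 16; t(8) = 20; t(9) = 31; t(10) = 0; t(11) = 11; t(12) = 15; t(13) = 26; t(14) = 30; t(15) = 6.
The sequence repeats with period 14.
(198 - 1) mod 14 = 1, so t(198) = t(2) = 10.

10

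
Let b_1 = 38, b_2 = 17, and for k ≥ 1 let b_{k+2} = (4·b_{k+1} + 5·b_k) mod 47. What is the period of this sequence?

Computing terms: b_1 = 38; b_2 = 17; b_3 = 23; b_4 = 36; b_5 = 24; b_6 = 41; b_7 = 2; b_8 = 25; b_9 = 16; b_{10} = 1; b_{11} = 37; b_{12} = 12; b_{13} = 45; b_{14} = 5; b_{15} = 10; b_{16} = 18; b_{17} = 28; b_{18} = 14; b_{19} = 8; b_{20} = 8; b_{21} = 25; b_{22} = 46; b_{23} = 27; b_{24} = 9; b_{25} = 30; b_{26} = 24; b_{27} = 11; b_{28} = 23; b_{29} = 6; b_{30} = 45; b_{31} = 22; b_{32} = 31; b_{33} = 46; b_{34} = 10; b_{35} = 35; b_{36} = 2; b_{37} = 42; b_{38} = 37; b_{39} = 29; b_{40} = 19; b_{41} = 33; b_{42} = 39; b_{43} = 39; b_{44} = 22; b_{45} = 1; b_{46} = 20; b_{47} = 38; b_{48} = 17.
Since (b_{47}, b_{48}) = (b_1, b_2) = (38, 17) (two consecutive terms determine the rest), the sequence is periodic with period 46.

46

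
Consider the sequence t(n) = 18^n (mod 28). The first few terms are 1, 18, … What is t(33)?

We have t(0) = 1; t(1) = 18; t(2) = 16; t(3) = 8; t(4) = 4; t(5) = 16.
Since t(5) = t(2) = 16, the sequence is eventually periodic: after a pre-period of length 2 it cycles with period 3.
For n ≥ 2, t(n) depends only on (n - 2) mod 3. (33 - 2) mod 3 = 1, so t(33) = t(3) = 8.

8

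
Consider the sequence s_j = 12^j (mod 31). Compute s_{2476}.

19

We have s_0 = 1; s_1 = 12; s_2 = 20; s_3 = 23; s_4 = 28; s_5 = 26; s_6 = 2; s_7 = 24; s_8 = 9; s_9 = 15; s_{10} = 25; s_{11} = 21; s_{12} = 4; s_{13} = 17; s_{14} = 18; s_{15} = 30; s_{16} = 19; s_{17} = 11; s_{18} = 8; s_{19} = 3; s_{20} = 5; s_{21} = 29; s_{22} = 7; s_{23} = 22; s_{24} = 16; s_{25} = 6; s_{26} = 10; s_{27} = 27; s_{28} = 14; s_{29} = 13; s_{30} = 1.
Since s_{30} = s_0 = 1, the sequence is periodic with period 30.
(2476 - 0) mod 30 = 16, so s_{2476} = s_{16} = 19.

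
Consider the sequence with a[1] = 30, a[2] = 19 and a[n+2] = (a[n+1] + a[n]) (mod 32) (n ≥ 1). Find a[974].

We have a[1] = 30, a[2] = 19, a[3] = 17, a[4] = 4, a[5] = 21, a[6] = 25, a[7] = 14, a[8] = 7, a[9] = 21, a[10] = 28, a[11] = 17, a[12] = 13, a[13] = 30, a[14] = 11, a[15] = 9, a[16] = 20, a[17] = 29, a[18] = 17, a[19] = 14, a[20] = 31, a[21] = 13, a[22] = 12, a[23] = 25, a[24] = 5, a[25] = 30, a[26] = 3, a[27] = 1, a[28] = 4, a[29] = 5, a[30] = 9, a[31] = 14, a[32] = 23, a[33] = 5, a[34] = 28, a[35] = 1, a[36] = 29, a[37] = 30, a[38] = 27, a[39] = 25, a[40] = 20, a[41] = 13, a[42] = 1, a[43] = 14, a[44] = 15, a[45] = 29, a[46] = 12, a[47] = 9, a[48] = 21, a[49] = 30, a[50] = 19.
Since (a[49], a[50]) = (a[1], a[2]) = (30, 19) (two consecutive terms determine the rest), the sequence is periodic with period 48.
(974 - 1) mod 48 = 13, so a[974] = a[14] = 11.

11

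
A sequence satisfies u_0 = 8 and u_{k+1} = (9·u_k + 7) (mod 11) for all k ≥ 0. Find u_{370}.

u_0 = 8, u_1 = 2, u_2 = 3, u_3 = 1, u_4 = 5, u_5 = 8.
The sequence repeats with period 5.
(370 - 0) mod 5 = 0, so u_{370} = u_0 = 8.

8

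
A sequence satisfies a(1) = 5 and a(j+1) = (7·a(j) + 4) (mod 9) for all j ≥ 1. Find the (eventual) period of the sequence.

9

We have a(1) = 5; a(2) = 3; a(3) = 7; a(4) = 8; a(5) = 6; a(6) = 1; a(7) = 2; a(8) = 0; a(9) = 4; a(10) = 5.
Since a(10) = a(1) = 5, the sequence is periodic with period 9.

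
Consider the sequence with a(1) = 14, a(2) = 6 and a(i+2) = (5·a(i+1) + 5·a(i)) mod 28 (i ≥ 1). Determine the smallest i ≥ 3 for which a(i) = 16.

3

We have a(1) = 14,  a(2) = 6,  a(3) = 16,  a(4) = 26,  a(5) = 14,  a(6) = 4,  a(7) = 6,  a(8) = 22,  a(9) = 0,  a(10) = 26,  a(11) = 18,  a(12) = 24,  a(13) = 14,  a(14) = 22,  a(15) = 12,  a(16) = 2,  a(17) = 14,  a(18) = 24,  a(19) = 22,  a(20) = 6,  a(21) = 0,  a(22) = 2,  a(23) = 10,  a(24) = 4,  a(25) = 14,  a(26) = 6.
The sequence repeats with period 24.
The value 16 first appears (with i ≥ 3) at a(3).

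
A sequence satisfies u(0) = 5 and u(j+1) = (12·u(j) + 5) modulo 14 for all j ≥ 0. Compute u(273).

3

u(0) = 5; u(1) = 9; u(2) = 1; u(3) = 3; u(4) = 13; u(5) = 7; u(6) = 5.
Since u(6) = u(0) = 5, the sequence is periodic with period 6.
(273 - 0) mod 6 = 3, so u(273) = u(3) = 3.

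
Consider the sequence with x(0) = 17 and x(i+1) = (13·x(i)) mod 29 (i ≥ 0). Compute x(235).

10

Listing terms: x(0) = 17; x(1) = 18; x(2) = 2; x(3) = 26; x(4) = 19; x(5) = 15; x(6) = 21; x(7) = 12; x(8) = 11; x(9) = 27; x(10) = 3; x(11) = 10; x(12) = 14; x(13) = 8; x(14) = 17.
The sequence repeats with period 14.
So x(235) = x(0 + ((235-0) mod 14)) = x(11) = 10.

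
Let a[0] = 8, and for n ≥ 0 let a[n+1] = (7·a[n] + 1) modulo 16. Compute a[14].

0

We have a[0] = 8; a[1] = 9; a[2] = 0; a[3] = 1; a[4] = 8.
Since a[4] = a[0] = 8, the sequence is periodic with period 4.
(14 - 0) mod 4 = 2, so a[14] = a[2] = 0.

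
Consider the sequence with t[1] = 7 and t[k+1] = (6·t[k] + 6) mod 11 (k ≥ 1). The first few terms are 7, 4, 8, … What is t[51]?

We have t[1] = 7, t[2] = 4, t[3] = 8, t[4] = 10, t[5] = 0, t[6] = 6, t[7] = 9, t[8] = 5, t[9] = 3, t[10] = 2, t[11] = 7.
Since t[11] = t[1] = 7, the sequence is periodic with period 10.
So t[51] = t[1 + ((51-1) mod 10)] = t[1] = 7.

7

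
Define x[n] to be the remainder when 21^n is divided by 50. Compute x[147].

41

Computing terms: x[0] = 1,  x[1] = 21,  x[2] = 41,  x[3] = 11,  x[4] = 31,  x[5] = 1.
The sequence repeats with period 5.
So x[147] = x[0 + ((147-0) mod 5)] = x[2] = 41.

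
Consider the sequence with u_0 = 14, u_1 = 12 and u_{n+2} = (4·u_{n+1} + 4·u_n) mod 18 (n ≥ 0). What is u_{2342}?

u_0 = 14,  u_1 = 12,  u_2 = 14,  u_3 = 14,  u_4 = 4,  u_5 = 0,  u_6 = 16,  u_7 = 10,  u_8 = 14,  u_9 = 6,  u_{10} = 8,  u_{11} = 2,  u_{12} = 4,  u_{13} = 6,  u_{14} = 4,  u_{15} = 4,  u_{16} = 14,  u_{17} = 0,  u_{18} = 2,  u_{19} = 8,  u_{20} = 4,  u_{21} = 12,  u_{22} = 10,  u_{23} = 16,  u_{24} = 14,  u_{25} = 12.
The sequence repeats with period 24.
(2342 - 0) mod 24 = 14, so u_{2342} = u_{14} = 4.

4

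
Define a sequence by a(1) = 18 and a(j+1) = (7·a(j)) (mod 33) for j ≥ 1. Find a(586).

15

a(1) = 18, a(2) = 27, a(3) = 24, a(4) = 3, a(5) = 21, a(6) = 15, a(7) = 6, a(8) = 9, a(9) = 30, a(10) = 12, a(11) = 18.
The sequence repeats with period 10.
So a(586) = a(1 + ((586-1) mod 10)) = a(6) = 15.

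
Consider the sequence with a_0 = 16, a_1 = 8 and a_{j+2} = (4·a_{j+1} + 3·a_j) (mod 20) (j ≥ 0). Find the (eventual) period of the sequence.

24

Computing terms: a_0 = 16,  a_1 = 8,  a_2 = 0,  a_3 = 4,  a_4 = 16,  a_5 = 16,  a_6 = 12,  a_7 = 16,  a_8 = 0,  a_9 = 8,  a_{10} = 12,  a_{11} = 12,  a_{12} = 4,  a_{13} = 12,  a_{14} = 0,  a_{15} = 16,  a_{16} = 4,  a_{17} = 4,  a_{18} = 8,  a_{19} = 4,  a_{20} = 0,  a_{21} = 12,  a_{22} = 8,  a_{23} = 8,  a_{24} = 16,  a_{25} = 8.
The sequence repeats with period 24.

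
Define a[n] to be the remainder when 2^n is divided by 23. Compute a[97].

6

We have a[1] = 2; a[2] = 4; a[3] = 8; a[4] = 16; a[5] = 9; a[6] = 18; a[7] = 13; a[8] = 3; a[9] = 6; a[10] = 12; a[11] = 1; a[12] = 2.
The sequence repeats with period 11.
So a[97] = a[1 + ((97-1) mod 11)] = a[9] = 6.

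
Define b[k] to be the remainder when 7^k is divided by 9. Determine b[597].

1

Computing terms: b[0] = 1,  b[1] = 7,  b[2] = 4,  b[3] = 1.
The sequence repeats with period 3.
(597 - 0) mod 3 = 0, so b[597] = b[0] = 1.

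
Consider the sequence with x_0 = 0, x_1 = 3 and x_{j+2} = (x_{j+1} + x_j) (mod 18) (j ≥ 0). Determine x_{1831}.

3

x_0 = 0; x_1 = 3; x_2 = 3; x_3 = 6; x_4 = 9; x_5 = 15; x_6 = 6; x_7 = 3; x_8 = 9; x_9 = 12; x_{10} = 3; x_{11} = 15; x_{12} = 0; x_{13} = 15; x_{14} = 15; x_{15} = 12; x_{16} = 9; x_{17} = 3; x_{18} = 12; x_{19} = 15; x_{20} = 9; x_{21} = 6; x_{22} = 15; x_{23} = 3; x_{24} = 0; x_{25} = 3.
The sequence repeats with period 24.
So x_{1831} = x_{0 + ((1831-0) mod 24)} = x_7 = 3.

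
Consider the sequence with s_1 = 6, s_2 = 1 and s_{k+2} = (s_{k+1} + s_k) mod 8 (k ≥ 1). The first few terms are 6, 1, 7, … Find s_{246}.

7

s_1 = 6,  s_2 = 1,  s_3 = 7,  s_4 = 0,  s_5 = 7,  s_6 = 7,  s_7 = 6,  s_8 = 5,  s_9 = 3,  s_{10} = 0,  s_{11} = 3,  s_{12} = 3,  s_{13} = 6,  s_{14} = 1.
Since (s_{13}, s_{14}) = (s_1, s_2) = (6, 1) (two consecutive terms determine the rest), the sequence is periodic with period 12.
(246 - 1) mod 12 = 5, so s_{246} = s_6 = 7.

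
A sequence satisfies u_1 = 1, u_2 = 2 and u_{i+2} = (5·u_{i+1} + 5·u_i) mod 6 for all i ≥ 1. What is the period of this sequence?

3

u_1 = 1, u_2 = 2, u_3 = 3, u_4 = 1, u_5 = 2.
Since (u_4, u_5) = (u_1, u_2) = (1, 2) (two consecutive terms determine the rest), the sequence is periodic with period 3.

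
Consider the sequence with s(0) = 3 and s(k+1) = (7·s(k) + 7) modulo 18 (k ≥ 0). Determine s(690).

s(0) = 3,  s(1) = 10,  s(2) = 5,  s(3) = 6,  s(4) = 13,  s(5) = 8,  s(6) = 9,  s(7) = 16,  s(8) = 11,  s(9) = 12,  s(10) = 1,  s(11) = 14,  s(12) = 15,  s(13) = 4,  s(14) = 17,  s(15) = 0,  s(16) = 7,  s(17) = 2,  s(18) = 3.
The sequence repeats with period 18.
(690 - 0) mod 18 = 6, so s(690) = s(6) = 9.

9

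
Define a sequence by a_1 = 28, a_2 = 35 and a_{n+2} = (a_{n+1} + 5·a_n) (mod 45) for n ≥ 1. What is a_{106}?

35

a_1 = 28, a_2 = 35, a_3 = 40, a_4 = 35, a_5 = 10, a_6 = 5, a_7 = 10, a_8 = 35, a_9 = 40.
Since (a_8, a_9) = (a_2, a_3) = (35, 40) (two consecutive terms determine the rest), the sequence is eventually periodic: after a pre-period of length 1 it cycles with period 6.
For n ≥ 2, a_n depends only on (n - 2) mod 6. (106 - 2) mod 6 = 2, so a_{106} = a_4 = 35.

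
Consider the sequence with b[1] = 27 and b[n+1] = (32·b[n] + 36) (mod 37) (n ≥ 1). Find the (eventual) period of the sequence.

36

b[1] = 27; b[2] = 12; b[3] = 13; b[4] = 8; b[5] = 33; b[6] = 19; b[7] = 15; b[8] = 35; b[9] = 9; b[10] = 28; b[11] = 7; b[12] = 1; b[13] = 31; b[14] = 29; b[15] = 2; b[16] = 26; b[17] = 17; b[18] = 25; b[19] = 22; b[20] = 0; b[21] = 36; b[22] = 4; b[23] = 16; b[24] = 30; b[25] = 34; b[26] = 14; b[27] = 3; b[28] = 21; b[29] = 5; b[30] = 11; b[31] = 18; b[32] = 20; b[33] = 10; b[34] = 23; b[35] = 32; b[36] = 24; b[37] = 27.
The sequence repeats with period 36.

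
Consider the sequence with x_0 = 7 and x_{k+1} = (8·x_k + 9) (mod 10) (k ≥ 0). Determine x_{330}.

Computing terms: x_0 = 7; x_1 = 5; x_2 = 9; x_3 = 1; x_4 = 7.
The sequence repeats with period 4.
So x_{330} = x_{0 + ((330-0) mod 4)} = x_2 = 9.

9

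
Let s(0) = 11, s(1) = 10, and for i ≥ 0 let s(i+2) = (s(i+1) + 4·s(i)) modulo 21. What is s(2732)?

10

Listing terms: s(0) = 11,  s(1) = 10,  s(2) = 12,  s(3) = 10,  s(4) = 16,  s(5) = 14,  s(6) = 15,  s(7) = 8,  s(8) = 5,  s(9) = 16,  s(10) = 15,  s(11) = 16,  s(12) = 13,  s(13) = 14,  s(14) = 3,  s(15) = 17,  s(16) = 8,  s(17) = 13,  s(18) = 3,  s(19) = 13,  s(20) = 4,  s(21) = 14,  s(22) = 9,  s(23) = 2,  s(24) = 17,  s(25) = 4,  s(26) = 9,  s(27) = 4,  s(28) = 19,  s(29) = 14,  s(30) = 6,  s(31) = 20,  s(32) = 2,  s(33) = 19,  s(34) = 6,  s(35) = 19,  s(36) = 1,  s(37) = 14,  s(38) = 18,  s(39) = 11,  s(40) = 20,  s(41) = 1,  s(42) = 18,  s(43) = 1,  s(44) = 10,  s(45) = 14,  s(46) = 12,  s(47) = 5,  s(48) = 11,  s(49) = 10.
The sequence repeats with period 48.
So s(2732) = s(0 + ((2732-0) mod 48)) = s(44) = 10.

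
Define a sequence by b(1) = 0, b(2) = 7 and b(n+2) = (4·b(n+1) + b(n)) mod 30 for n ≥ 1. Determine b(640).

7

b(1) = 0,  b(2) = 7,  b(3) = 28,  b(4) = 29,  b(5) = 24,  b(6) = 5,  b(7) = 14,  b(8) = 1,  b(9) = 18,  b(10) = 13,  b(11) = 10,  b(12) = 23,  b(13) = 12,  b(14) = 11,  b(15) = 26,  b(16) = 25,  b(17) = 6,  b(18) = 19,  b(19) = 22,  b(20) = 17,  b(21) = 0,  b(22) = 17,  b(23) = 8,  b(24) = 19,  b(25) = 24,  b(26) = 25,  b(27) = 4,  b(28) = 11,  b(29) = 18,  b(30) = 23,  b(31) = 20,  b(32) = 13,  b(33) = 12,  b(34) = 1,  b(35) = 16,  b(36) = 5,  b(37) = 6,  b(38) = 29,  b(39) = 2,  b(40) = 7,  b(41) = 0,  b(42) = 7.
Since (b(41), b(42)) = (b(1), b(2)) = (0, 7) (two consecutive terms determine the rest), the sequence is periodic with period 40.
So b(640) = b(1 + ((640-1) mod 40)) = b(40) = 7.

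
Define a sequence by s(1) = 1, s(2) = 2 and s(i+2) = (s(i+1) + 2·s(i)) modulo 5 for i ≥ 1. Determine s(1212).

Computing terms: s(1) = 1,  s(2) = 2,  s(3) = 4,  s(4) = 3,  s(5) = 1,  s(6) = 2.
The sequence repeats with period 4.
So s(1212) = s(1 + ((1212-1) mod 4)) = s(4) = 3.

3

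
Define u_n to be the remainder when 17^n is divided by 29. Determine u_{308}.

Computing terms: u_1 = 17, u_2 = 28, u_3 = 12, u_4 = 1, u_5 = 17.
The sequence repeats with period 4.
So u_{308} = u_{1 + ((308-1) mod 4)} = u_4 = 1.

1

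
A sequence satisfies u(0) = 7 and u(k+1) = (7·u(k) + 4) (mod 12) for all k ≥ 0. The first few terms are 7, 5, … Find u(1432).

11

Listing terms: u(0) = 7; u(1) = 5; u(2) = 3; u(3) = 1; u(4) = 11; u(5) = 9; u(6) = 7.
The sequence repeats with period 6.
So u(1432) = u(0 + ((1432-0) mod 6)) = u(4) = 11.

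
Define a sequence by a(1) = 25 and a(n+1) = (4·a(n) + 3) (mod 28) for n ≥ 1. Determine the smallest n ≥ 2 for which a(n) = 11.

4

a(1) = 25; a(2) = 19; a(3) = 23; a(4) = 11; a(5) = 19.
Since a(5) = a(2) = 19, the sequence is eventually periodic: after a pre-period of length 1 it cycles with period 3.
The value 11 first appears (with n ≥ 2) at a(4).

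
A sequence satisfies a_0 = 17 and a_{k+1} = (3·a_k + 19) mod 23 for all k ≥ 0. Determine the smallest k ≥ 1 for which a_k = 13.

a_0 = 17; a_1 = 1; a_2 = 22; a_3 = 16; a_4 = 21; a_5 = 13; a_6 = 12; a_7 = 9; a_8 = 0; a_9 = 19; a_{10} = 7; a_{11} = 17.
Since a_{11} = a_0 = 17, the sequence is periodic with period 11.
The value 13 first appears (with k ≥ 1) at a_5.

5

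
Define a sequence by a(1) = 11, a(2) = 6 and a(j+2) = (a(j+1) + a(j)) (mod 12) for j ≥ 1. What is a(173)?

4

We have a(1) = 11; a(2) = 6; a(3) = 5; a(4) = 11; a(5) = 4; a(6) = 3; a(7) = 7; a(8) = 10; a(9) = 5; a(10) = 3; a(11) = 8; a(12) = 11; a(13) = 7; a(14) = 6; a(15) = 1; a(16) = 7; a(17) = 8; a(18) = 3; a(19) = 11; a(20) = 2; a(21) = 1; a(22) = 3; a(23) = 4; a(24) = 7; a(25) = 11; a(26) = 6.
The sequence repeats with period 24.
(173 - 1) mod 24 = 4, so a(173) = a(5) = 4.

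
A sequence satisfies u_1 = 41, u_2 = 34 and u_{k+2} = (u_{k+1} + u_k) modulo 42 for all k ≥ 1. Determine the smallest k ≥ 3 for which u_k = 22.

We have u_1 = 41,  u_2 = 34,  u_3 = 33,  u_4 = 25,  u_5 = 16,  u_6 = 41,  u_7 = 15,  u_8 = 14,  u_9 = 29,  u_{10} = 1,  u_{11} = 30,  u_{12} = 31,  u_{13} = 19,  u_{14} = 8,  u_{15} = 27,  u_{16} = 35,  u_{17} = 20,  u_{18} = 13,  u_{19} = 33,  u_{20} = 4,  u_{21} = 37,  u_{22} = 41,  u_{23} = 36,  u_{24} = 35,  u_{25} = 29,  u_{26} = 22,  u_{27} = 9,  u_{28} = 31,  u_{29} = 40,  u_{30} = 29,  u_{31} = 27,  u_{32} = 14,  u_{33} = 41,  u_{34} = 13,  u_{35} = 12,  u_{36} = 25,  u_{37} = 37,  u_{38} = 20,  u_{39} = 15,  u_{40} = 35,  u_{41} = 8,  u_{42} = 1,  u_{43} = 9,  u_{44} = 10,  u_{45} = 19,  u_{46} = 29,  u_{47} = 6,  u_{48} = 35,  u_{49} = 41,  u_{50} = 34.
Since (u_{49}, u_{50}) = (u_1, u_2) = (41, 34) (two consecutive terms determine the rest), the sequence is periodic with period 48.
The value 22 first appears (with k ≥ 3) at u_{26}.

26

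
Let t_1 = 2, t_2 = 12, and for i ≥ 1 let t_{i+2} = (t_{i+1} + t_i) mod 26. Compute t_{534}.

Listing terms: t_1 = 2, t_2 = 12, t_3 = 14, t_4 = 0, t_5 = 14, t_6 = 14, t_7 = 2, t_8 = 16, t_9 = 18, t_{10} = 8, t_{11} = 0, t_{12} = 8, t_{13} = 8, t_{14} = 16, t_{15} = 24, t_{16} = 14, t_{17} = 12, t_{18} = 0, t_{19} = 12, t_{20} = 12, t_{21} = 24, t_{22} = 10, t_{23} = 8, t_{24} = 18, t_{25} = 0, t_{26} = 18, t_{27} = 18, t_{28} = 10, t_{29} = 2, t_{30} = 12.
Since (t_{29}, t_{30}) = (t_1, t_2) = (2, 12) (two consecutive terms determine the rest), the sequence is periodic with period 28.
(534 - 1) mod 28 = 1, so t_{534} = t_2 = 12.

12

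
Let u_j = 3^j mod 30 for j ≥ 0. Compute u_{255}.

Listing terms: u_0 = 1, u_1 = 3, u_2 = 9, u_3 = 27, u_4 = 21, u_5 = 3.
Since u_5 = u_1 = 3, the sequence is eventually periodic: after a pre-period of length 1 it cycles with period 4.
For j ≥ 1, u_j depends only on (j - 1) mod 4. (255 - 1) mod 4 = 2, so u_{255} = u_3 = 27.

27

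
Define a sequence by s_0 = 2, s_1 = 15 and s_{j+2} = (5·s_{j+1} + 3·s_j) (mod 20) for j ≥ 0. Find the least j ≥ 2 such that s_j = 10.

s_0 = 2,  s_1 = 15,  s_2 = 1,  s_3 = 10,  s_4 = 13,  s_5 = 15,  s_6 = 14,  s_7 = 15,  s_8 = 17,  s_9 = 10,  s_{10} = 1,  s_{11} = 15,  s_{12} = 18,  s_{13} = 15,  s_{14} = 9,  s_{15} = 10,  s_{16} = 17,  s_{17} = 15,  s_{18} = 6,  s_{19} = 15,  s_{20} = 13,  s_{21} = 10,  s_{22} = 9,  s_{23} = 15,  s_{24} = 2,  s_{25} = 15.
Since (s_{24}, s_{25}) = (s_0, s_1) = (2, 15) (two consecutive terms determine the rest), the sequence is periodic with period 24.
The value 10 first appears (with j ≥ 2) at s_3.

3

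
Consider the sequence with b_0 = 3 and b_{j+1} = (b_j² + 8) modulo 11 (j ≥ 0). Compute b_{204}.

8

We have b_0 = 3, b_1 = 6, b_2 = 0, b_3 = 8, b_4 = 6.
Since b_4 = b_1 = 6, the sequence is eventually periodic: after a pre-period of length 1 it cycles with period 3.
For j ≥ 1, b_j depends only on (j - 1) mod 3. (204 - 1) mod 3 = 2, so b_{204} = b_3 = 8.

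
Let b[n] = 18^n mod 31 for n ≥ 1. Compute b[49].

We have b[1] = 18; b[2] = 14; b[3] = 4; b[4] = 10; b[5] = 25; b[6] = 16; b[7] = 9; b[8] = 7; b[9] = 2; b[10] = 5; b[11] = 28; b[12] = 8; b[13] = 20; b[14] = 19; b[15] = 1; b[16] = 18.
The sequence repeats with period 15.
So b[49] = b[1 + ((49-1) mod 15)] = b[4] = 10.

10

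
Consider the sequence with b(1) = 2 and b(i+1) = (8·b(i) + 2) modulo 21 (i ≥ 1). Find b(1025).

Computing terms: b(1) = 2, b(2) = 18, b(3) = 20, b(4) = 15, b(5) = 17, b(6) = 12, b(7) = 14, b(8) = 9, b(9) = 11, b(10) = 6, b(11) = 8, b(12) = 3, b(13) = 5, b(14) = 0, b(15) = 2.
Since b(15) = b(1) = 2, the sequence is periodic with period 14.
So b(1025) = b(1 + ((1025-1) mod 14)) = b(3) = 20.

20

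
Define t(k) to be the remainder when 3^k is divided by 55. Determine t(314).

4

Computing terms: t(0) = 1; t(1) = 3; t(2) = 9; t(3) = 27; t(4) = 26; t(5) = 23; t(6) = 14; t(7) = 42; t(8) = 16; t(9) = 48; t(10) = 34; t(11) = 47; t(12) = 31; t(13) = 38; t(14) = 4; t(15) = 12; t(16) = 36; t(17) = 53; t(18) = 49; t(19) = 37; t(20) = 1.
The sequence repeats with period 20.
(314 - 0) mod 20 = 14, so t(314) = t(14) = 4.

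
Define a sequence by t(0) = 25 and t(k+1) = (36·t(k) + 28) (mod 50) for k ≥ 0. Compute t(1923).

Listing terms: t(0) = 25,  t(1) = 28,  t(2) = 36,  t(3) = 24,  t(4) = 42,  t(5) = 40,  t(6) = 18,  t(7) = 26,  t(8) = 14,  t(9) = 32,  t(10) = 30,  t(11) = 8,  t(12) = 16,  t(13) = 4,  t(14) = 22,  t(15) = 20,  t(16) = 48,  t(17) = 6,  t(18) = 44,  t(19) = 12,  t(20) = 10,  t(21) = 38,  t(22) = 46,  t(23) = 34,  t(24) = 2,  t(25) = 0,  t(26) = 28.
Since t(26) = t(1) = 28, the sequence is eventually periodic: after a pre-period of length 1 it cycles with period 25.
For k ≥ 1, t(k) depends only on (k - 1) mod 25. (1923 - 1) mod 25 = 22, so t(1923) = t(23) = 34.

34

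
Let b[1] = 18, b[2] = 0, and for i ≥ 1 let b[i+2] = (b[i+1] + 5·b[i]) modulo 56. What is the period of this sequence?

Listing terms: b[1] = 18; b[2] = 0; b[3] = 34; b[4] = 34; b[5] = 36; b[6] = 38; b[7] = 50; b[8] = 16; b[9] = 42; b[10] = 10; b[11] = 52; b[12] = 46; b[13] = 26; b[14] = 32; b[15] = 50; b[16] = 42; b[17] = 12; b[18] = 54; b[19] = 2; b[20] = 48; b[21] = 2; b[22] = 18; b[23] = 28; b[24] = 6; b[25] = 34; b[26] = 8; b[27] = 10; b[28] = 50; b[29] = 44; b[30] = 14; b[31] = 10; b[32] = 24; b[33] = 18; b[34] = 26; b[35] = 4; b[36] = 22; b[37] = 42; b[38] = 40; b[39] = 26; b[40] = 2; b[41] = 20; b[42] = 30; b[43] = 18; b[44] = 0.
Since (b[43], b[44]) = (b[1], b[2]) = (18, 0) (two consecutive terms determine the rest), the sequence is periodic with period 42.

42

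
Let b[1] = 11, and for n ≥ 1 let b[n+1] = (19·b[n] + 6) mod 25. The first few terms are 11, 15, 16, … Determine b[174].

10

We have b[1] = 11,  b[2] = 15,  b[3] = 16,  b[4] = 10,  b[5] = 21,  b[6] = 5,  b[7] = 1,  b[8] = 0,  b[9] = 6,  b[10] = 20,  b[11] = 11.
The sequence repeats with period 10.
So b[174] = b[1 + ((174-1) mod 10)] = b[4] = 10.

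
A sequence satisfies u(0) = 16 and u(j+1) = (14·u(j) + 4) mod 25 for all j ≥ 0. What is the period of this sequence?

We have u(0) = 16, u(1) = 3, u(2) = 21, u(3) = 23, u(4) = 1, u(5) = 18, u(6) = 6, u(7) = 13, u(8) = 11, u(9) = 8, u(10) = 16.
Since u(10) = u(0) = 16, the sequence is periodic with period 10.

10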